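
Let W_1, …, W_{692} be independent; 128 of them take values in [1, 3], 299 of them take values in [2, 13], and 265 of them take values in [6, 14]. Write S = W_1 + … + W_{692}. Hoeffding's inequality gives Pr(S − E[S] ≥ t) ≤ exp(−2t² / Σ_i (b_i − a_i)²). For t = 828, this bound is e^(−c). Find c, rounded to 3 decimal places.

Σ(b_i − a_i)² = 128·2² + 299·11² + 265·8² = 53651.
c = 2t² / 53651 = 2·828² / 53651 = 25.5572.

25.557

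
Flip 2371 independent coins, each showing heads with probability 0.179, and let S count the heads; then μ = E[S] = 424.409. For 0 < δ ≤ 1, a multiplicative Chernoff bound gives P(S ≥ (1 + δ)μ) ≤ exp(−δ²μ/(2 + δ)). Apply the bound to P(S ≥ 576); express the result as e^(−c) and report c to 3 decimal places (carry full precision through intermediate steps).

Write 576 = (1 + δ)μ, so δ = 576/424.409 − 1 = 0.3571814…
Then the exponent is δ²μ/(2 + δ) = (576 − μ)² / (μ·(2 + δ)) = 22.970436.

22.970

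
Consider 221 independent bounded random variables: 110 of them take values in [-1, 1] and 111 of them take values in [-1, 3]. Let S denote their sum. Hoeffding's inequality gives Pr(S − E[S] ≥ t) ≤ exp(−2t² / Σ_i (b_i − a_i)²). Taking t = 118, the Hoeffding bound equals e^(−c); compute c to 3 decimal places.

Σ(b_i − a_i)² = 110·2² + 111·4² = 2216.
c = 2t² / 2216 = 2·118² / 2216 = 12.5668.

12.567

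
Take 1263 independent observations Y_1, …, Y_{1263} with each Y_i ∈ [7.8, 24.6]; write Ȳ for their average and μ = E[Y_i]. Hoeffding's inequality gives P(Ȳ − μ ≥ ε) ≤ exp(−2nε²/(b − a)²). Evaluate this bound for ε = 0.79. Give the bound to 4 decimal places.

0.0038

Exponent: 2nε²/(b − a)² = 2·1263·0.79² / 16.8² = 5.58559.
Bound = exp(−5.58559) = 0.00375.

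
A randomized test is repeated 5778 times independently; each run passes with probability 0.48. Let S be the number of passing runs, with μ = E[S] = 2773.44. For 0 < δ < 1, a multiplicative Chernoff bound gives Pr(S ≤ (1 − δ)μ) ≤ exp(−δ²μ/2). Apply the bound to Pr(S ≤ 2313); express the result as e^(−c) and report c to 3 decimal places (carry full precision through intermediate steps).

38.221

Write 2313 = (1 − δ)μ, so δ = 1 − 2313/2773.44 = 0.1660177…
Then the exponent is δ²μ/2 = (μ − 2313)²/(2μ) = 38.220584.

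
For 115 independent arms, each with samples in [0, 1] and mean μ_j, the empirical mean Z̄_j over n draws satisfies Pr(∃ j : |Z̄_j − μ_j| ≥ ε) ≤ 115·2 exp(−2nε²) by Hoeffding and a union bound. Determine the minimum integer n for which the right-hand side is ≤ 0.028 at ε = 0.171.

Need 2·115·exp(−2nε²) ≤ 0.028, i.e. exp(−2nε²) ≤ 0.028/230.
So 2nε² ≥ ln(230/0.028) = 9.013630.
Hence n ≥ 9.013630/(2·0.171²) = 154.127.
The smallest integer n is 155.

155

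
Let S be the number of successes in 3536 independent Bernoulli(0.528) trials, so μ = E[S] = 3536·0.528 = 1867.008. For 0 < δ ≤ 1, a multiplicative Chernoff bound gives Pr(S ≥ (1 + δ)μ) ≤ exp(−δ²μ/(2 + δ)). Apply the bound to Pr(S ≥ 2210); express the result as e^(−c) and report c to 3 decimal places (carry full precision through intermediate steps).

28.855

Write 2210 = (1 + δ)μ, so δ = 2210/1867.008 − 1 = 0.1837121…
Then the exponent is δ²μ/(2 + δ) = (2210 − μ)² / (μ·(2 + δ)) = 28.855355.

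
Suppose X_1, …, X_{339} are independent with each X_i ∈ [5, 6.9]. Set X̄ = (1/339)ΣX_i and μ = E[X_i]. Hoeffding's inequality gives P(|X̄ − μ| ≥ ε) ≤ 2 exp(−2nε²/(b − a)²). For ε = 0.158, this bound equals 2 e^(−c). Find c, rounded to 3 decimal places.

4.689

c = 2nε²/(b − a)² = 2·339·0.158² / 1.9² = 4.6885.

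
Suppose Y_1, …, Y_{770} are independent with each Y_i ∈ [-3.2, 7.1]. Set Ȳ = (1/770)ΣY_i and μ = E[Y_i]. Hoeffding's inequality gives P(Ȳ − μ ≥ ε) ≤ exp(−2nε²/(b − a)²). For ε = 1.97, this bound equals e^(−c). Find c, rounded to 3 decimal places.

56.335

c = 2nε²/(b − a)² = 2·770·1.97² / 10.3² = 56.3351.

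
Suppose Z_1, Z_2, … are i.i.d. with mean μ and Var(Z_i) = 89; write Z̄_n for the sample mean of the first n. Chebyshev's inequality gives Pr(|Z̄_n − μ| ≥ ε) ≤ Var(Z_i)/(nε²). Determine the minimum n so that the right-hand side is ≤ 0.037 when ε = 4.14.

141

Require 89/(n·4.14²) ≤ 0.037, i.e. n ≥ 89/(0.037·4.14²) = 140.342.
The smallest integer n is 141.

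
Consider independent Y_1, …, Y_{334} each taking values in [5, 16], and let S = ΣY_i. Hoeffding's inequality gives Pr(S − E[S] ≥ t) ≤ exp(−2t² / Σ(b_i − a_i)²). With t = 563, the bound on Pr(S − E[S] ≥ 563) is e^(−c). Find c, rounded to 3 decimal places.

Σ(b_i − a_i)² = 334·(11)² = 40414.
c = 2t²/40414 = 2·563²/40414 = 15.6861.

15.686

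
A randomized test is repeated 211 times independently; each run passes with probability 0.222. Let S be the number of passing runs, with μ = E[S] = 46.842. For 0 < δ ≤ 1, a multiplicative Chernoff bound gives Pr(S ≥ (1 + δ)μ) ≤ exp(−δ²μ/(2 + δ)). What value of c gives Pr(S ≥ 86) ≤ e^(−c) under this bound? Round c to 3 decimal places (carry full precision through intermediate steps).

11.543

Write 86 = (1 + δ)μ, so δ = 86/46.842 − 1 = 0.8359592…
Then the exponent is δ²μ/(2 + δ) = (86 − μ)² / (μ·(2 + δ)) = 11.542652.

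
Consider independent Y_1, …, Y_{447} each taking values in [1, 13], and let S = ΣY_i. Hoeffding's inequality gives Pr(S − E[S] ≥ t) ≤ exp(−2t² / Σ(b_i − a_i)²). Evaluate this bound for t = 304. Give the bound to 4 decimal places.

0.0566

Σ(b_i − a_i)² = 447·(12)² = 64368.
Exponent = 2·304²/64368 = 2.8715.
Bound = exp(−2.8715) = 0.05661.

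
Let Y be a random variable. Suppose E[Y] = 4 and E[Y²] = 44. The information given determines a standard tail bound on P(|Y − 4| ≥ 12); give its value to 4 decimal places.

0.1944

The first two moments determine the variance, so Chebyshev's inequality is the sharpest standard bound available.
Var(Y) = E[Y²] − (E[Y])² = 44 − 16 = 28.
Chebyshev's inequality: P(|Y − μ| ≥ t) ≤ Var(Y)/t² = 28/144 = 0.1944.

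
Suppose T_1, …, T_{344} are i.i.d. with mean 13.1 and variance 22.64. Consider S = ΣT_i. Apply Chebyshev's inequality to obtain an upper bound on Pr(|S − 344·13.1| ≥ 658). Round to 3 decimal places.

Var(S) = n·Var(T_i) = 344·22.64 = 7788.16.
Chebyshev: Pr(|S − 344·13.1| ≥ 658) ≤ Var(S)/658² = 7788.16/432964 = 0.0180.

0.018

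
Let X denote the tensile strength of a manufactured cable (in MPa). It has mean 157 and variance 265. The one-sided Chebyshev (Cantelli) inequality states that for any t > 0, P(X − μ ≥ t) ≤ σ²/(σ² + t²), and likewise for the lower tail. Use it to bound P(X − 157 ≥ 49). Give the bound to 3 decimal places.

Here σ² = 265 and t = 49, so σ² + t² = 2666.
Cantelli's bound: 265/2666 = 0.0994.

0.099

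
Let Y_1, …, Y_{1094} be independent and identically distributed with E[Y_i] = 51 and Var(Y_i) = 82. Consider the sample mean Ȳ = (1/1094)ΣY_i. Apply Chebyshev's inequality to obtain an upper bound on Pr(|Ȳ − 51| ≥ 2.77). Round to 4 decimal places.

0.0098

Var(Ȳ) = Var(Y_i)/n = 82/1094 = 0.074954.
Chebyshev: Pr(|Ȳ − 51| ≥ 2.77) ≤ Var(Ȳ)/(2.77)² = 82/(1094·2.77²) = 0.0098.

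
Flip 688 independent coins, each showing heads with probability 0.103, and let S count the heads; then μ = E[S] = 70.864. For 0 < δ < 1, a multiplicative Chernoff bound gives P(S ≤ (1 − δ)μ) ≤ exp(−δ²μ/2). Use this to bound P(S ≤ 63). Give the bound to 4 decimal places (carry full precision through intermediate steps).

0.6464

Write 63 = (1 − δ)μ, so δ = 1 − 63/70.864 = 0.1109731…
Then the exponent is δ²μ/2 = (μ − 63)²/(2μ) = 0.436346.
Bound = exp(−0.436346) = 0.64639.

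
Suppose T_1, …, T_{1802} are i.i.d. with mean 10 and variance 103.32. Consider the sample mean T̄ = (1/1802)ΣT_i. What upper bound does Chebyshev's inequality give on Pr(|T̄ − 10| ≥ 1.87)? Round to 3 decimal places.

0.016

Var(T̄) = Var(T_i)/n = 103.32/1802 = 0.057336.
Chebyshev: Pr(|T̄ − 10| ≥ 1.87) ≤ Var(T̄)/(1.87)² = 103.32/(1802·1.87²) = 0.0164.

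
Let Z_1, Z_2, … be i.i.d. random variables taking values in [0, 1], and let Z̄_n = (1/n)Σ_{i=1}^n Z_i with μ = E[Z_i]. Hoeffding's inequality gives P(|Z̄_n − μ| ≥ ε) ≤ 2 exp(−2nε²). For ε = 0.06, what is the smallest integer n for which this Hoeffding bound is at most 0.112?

Require 2·exp(−2nε²) ≤ 0.112, i.e. 2nε² ≥ ln(2/0.112) = 2.882404.
So n ≥ 2.882404 / (2·0.06²) = 400.334.
The smallest integer n is 401.

401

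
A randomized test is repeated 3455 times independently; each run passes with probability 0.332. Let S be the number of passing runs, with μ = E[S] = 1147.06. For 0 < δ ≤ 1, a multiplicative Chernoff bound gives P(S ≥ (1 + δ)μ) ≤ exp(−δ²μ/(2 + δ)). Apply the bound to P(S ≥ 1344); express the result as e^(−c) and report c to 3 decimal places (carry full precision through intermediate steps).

Write 1344 = (1 + δ)μ, so δ = 1344/1147.06 − 1 = 0.1716911…
Then the exponent is δ²μ/(2 + δ) = (1344 − μ)² / (μ·(2 + δ)) = 15.569823.

15.570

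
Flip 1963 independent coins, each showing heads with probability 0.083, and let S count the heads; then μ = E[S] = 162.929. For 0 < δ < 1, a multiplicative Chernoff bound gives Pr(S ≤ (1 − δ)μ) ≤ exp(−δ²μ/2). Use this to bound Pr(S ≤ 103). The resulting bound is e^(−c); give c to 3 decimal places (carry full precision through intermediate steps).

Write 103 = (1 − δ)μ, so δ = 1 − 103/162.929 = 0.3678228…
Then the exponent is δ²μ/2 = (μ − 103)²/(2μ) = 11.021626.

11.022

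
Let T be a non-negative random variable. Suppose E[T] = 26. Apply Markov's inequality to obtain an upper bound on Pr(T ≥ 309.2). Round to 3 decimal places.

0.084

Markov's inequality: for a non-negative random variable, Pr(T ≥ a) ≤ E[T]/a.
Here E[T] = 26 and a = 309.2, so the bound is 26/309.2 = 0.0841.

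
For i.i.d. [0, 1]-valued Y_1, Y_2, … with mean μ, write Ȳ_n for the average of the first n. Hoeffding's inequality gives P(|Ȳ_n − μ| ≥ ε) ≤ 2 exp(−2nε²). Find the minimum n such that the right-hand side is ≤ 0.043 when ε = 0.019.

Require 2·exp(−2nε²) ≤ 0.043, i.e. 2nε² ≥ ln(2/0.043) = 3.839702.
So n ≥ 3.839702 / (2·0.019²) = 5318.147.
The smallest integer n is 5319.

5319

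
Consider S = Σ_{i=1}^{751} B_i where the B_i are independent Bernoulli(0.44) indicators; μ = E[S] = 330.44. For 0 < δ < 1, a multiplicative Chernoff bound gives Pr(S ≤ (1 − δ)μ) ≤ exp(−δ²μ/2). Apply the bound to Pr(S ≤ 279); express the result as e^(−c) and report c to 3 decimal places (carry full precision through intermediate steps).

4.004

Write 279 = (1 − δ)μ, so δ = 1 − 279/330.44 = 0.1556712…
Then the exponent is δ²μ/2 = (μ − 279)²/(2μ) = 4.003864.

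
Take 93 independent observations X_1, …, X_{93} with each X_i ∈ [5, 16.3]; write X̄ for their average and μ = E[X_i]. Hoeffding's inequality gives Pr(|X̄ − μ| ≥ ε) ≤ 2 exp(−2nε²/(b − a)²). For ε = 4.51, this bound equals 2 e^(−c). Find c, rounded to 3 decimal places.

c = 2nε²/(b − a)² = 2·93·4.51² / 11.3² = 29.6285.

29.628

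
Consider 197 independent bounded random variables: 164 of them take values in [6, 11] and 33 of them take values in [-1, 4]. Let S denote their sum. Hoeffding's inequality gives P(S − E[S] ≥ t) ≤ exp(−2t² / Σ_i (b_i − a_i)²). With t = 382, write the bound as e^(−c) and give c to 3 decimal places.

Σ(b_i − a_i)² = 164·5² + 33·5² = 4925.
c = 2t² / 4925 = 2·382² / 4925 = 59.2585.

59.258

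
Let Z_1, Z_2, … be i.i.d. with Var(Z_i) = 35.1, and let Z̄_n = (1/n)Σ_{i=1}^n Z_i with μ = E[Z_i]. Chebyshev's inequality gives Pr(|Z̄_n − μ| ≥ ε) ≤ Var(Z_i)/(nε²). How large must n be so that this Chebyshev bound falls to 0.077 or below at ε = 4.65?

22

Require 35.1/(n·4.65²) ≤ 0.077, i.e. n ≥ 35.1/(0.077·4.65²) = 21.082.
The smallest integer n is 22.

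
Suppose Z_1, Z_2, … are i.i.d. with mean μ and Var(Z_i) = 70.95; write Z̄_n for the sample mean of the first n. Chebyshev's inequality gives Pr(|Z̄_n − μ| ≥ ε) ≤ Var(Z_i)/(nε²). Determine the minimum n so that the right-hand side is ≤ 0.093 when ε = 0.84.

Require 70.95/(n·0.84²) ≤ 0.093, i.e. n ≥ 70.95/(0.093·0.84²) = 1081.212.
The smallest integer n is 1082.

1082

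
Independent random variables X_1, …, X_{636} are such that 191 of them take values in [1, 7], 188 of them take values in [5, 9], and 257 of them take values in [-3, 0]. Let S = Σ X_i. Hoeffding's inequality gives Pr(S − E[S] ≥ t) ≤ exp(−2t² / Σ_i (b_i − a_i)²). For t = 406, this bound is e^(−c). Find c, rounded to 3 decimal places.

27.029

Σ(b_i − a_i)² = 191·6² + 188·4² + 257·3² = 12197.
c = 2t² / 12197 = 2·406² / 12197 = 27.0289.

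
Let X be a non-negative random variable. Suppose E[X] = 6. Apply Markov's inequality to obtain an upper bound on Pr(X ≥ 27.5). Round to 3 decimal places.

0.218

Markov's inequality: for a non-negative random variable, Pr(X ≥ a) ≤ E[X]/a.
Here E[X] = 6 and a = 27.5, so the bound is 6/27.5 = 0.2182.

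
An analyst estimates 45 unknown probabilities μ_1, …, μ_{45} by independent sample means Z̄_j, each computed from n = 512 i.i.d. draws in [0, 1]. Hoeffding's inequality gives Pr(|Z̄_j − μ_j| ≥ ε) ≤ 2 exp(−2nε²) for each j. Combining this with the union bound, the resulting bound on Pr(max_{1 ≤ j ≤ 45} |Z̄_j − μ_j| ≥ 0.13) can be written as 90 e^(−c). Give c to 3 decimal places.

Union bound over the 45 events: Pr(max_{1 ≤ j ≤ 45} |Z̄_j − μ_j| ≥ 0.13) ≤ 45·2·exp(−2nε²) = 90 exp(−2·512·0.13²).
So c = 2·512·0.13² = 17.3056.

17.306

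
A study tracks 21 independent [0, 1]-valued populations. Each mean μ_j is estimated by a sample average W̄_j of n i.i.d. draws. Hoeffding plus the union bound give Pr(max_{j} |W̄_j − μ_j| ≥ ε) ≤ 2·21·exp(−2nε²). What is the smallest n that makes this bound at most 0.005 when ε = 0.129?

Need 2·21·exp(−2nε²) ≤ 0.005, i.e. exp(−2nε²) ≤ 0.005/42.
So 2nε² ≥ ln(42/0.005) = 9.035987.
Hence n ≥ 9.035987/(2·0.129²) = 271.498.
The smallest integer n is 272.

272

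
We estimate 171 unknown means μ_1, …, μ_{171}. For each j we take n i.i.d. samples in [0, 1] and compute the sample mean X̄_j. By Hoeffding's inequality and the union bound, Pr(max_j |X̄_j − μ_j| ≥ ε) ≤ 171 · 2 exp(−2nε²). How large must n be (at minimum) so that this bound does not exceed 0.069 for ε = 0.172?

144

Need 2·171·exp(−2nε²) ≤ 0.069, i.e. exp(−2nε²) ≤ 0.069/342.
So 2nε² ≥ ln(342/0.069) = 8.508460.
Hence n ≥ 8.508460/(2·0.172²) = 143.802.
The smallest integer n is 144.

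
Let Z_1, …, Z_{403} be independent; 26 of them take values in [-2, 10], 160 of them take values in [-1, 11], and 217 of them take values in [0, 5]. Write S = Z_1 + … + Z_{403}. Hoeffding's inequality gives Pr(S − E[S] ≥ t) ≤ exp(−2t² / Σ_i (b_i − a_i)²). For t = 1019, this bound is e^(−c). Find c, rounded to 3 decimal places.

Σ(b_i − a_i)² = 26·12² + 160·12² + 217·5² = 32209.
c = 2t² / 32209 = 2·1019² / 32209 = 64.4765.

64.476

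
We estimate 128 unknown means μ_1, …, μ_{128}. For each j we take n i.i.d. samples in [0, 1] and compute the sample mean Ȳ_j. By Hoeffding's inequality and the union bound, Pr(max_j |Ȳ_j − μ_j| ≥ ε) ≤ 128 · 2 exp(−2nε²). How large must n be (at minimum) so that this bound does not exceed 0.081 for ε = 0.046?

1905

Need 2·128·exp(−2nε²) ≤ 0.081, i.e. exp(−2nε²) ≤ 0.081/256.
So 2nε² ≥ ln(256/0.081) = 8.058484.
Hence n ≥ 8.058484/(2·0.046²) = 1904.179.
The smallest integer n is 1905.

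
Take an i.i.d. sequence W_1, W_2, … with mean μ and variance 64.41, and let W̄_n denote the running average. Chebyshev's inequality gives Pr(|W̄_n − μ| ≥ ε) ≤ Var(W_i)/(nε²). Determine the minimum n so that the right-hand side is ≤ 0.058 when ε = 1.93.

Require 64.41/(n·1.93²) ≤ 0.058, i.e. n ≥ 64.41/(0.058·1.93²) = 298.133.
The smallest integer n is 299.

299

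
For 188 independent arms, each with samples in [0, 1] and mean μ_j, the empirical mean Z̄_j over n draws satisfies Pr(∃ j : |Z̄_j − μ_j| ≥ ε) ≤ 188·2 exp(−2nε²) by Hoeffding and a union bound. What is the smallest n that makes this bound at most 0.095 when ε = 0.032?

4045

Need 2·188·exp(−2nε²) ≤ 0.095, i.e. exp(−2nε²) ≤ 0.095/376.
So 2nε² ≥ ln(376/0.095) = 8.283468.
Hence n ≥ 8.283468/(2·0.032²) = 4044.662.
The smallest integer n is 4045.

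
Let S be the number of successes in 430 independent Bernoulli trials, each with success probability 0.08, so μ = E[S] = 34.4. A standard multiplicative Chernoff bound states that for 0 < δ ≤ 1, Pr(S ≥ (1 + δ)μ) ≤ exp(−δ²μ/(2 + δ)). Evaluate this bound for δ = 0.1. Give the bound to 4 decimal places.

0.8489

Exponent = δ²μ/(2 + δ) = 0.1²·34.4/2.1 = 0.1638.
Bound = exp(−0.1638) = 0.84890.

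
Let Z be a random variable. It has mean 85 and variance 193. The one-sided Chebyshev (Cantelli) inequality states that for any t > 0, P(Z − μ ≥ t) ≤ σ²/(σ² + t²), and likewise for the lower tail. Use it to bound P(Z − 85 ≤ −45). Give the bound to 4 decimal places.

Here σ² = 193 and t = 45, so σ² + t² = 2218.
Cantelli's bound: 193/2218 = 0.0870.

0.0870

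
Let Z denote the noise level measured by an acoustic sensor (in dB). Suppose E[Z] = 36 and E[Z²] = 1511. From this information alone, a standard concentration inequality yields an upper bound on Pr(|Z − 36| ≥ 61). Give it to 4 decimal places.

0.0578

The first two moments determine the variance, so Chebyshev's inequality is the sharpest standard bound available.
Var(Z) = E[Z²] − (E[Z])² = 1511 − 1296 = 215.
Chebyshev's inequality: Pr(|Z − μ| ≥ t) ≤ Var(Z)/t² = 215/3721 = 0.0578.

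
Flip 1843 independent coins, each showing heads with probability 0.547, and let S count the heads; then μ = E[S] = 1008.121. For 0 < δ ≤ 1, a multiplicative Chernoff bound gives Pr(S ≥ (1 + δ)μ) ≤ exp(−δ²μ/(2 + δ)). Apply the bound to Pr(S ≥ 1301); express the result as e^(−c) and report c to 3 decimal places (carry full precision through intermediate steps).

37.148

Write 1301 = (1 + δ)μ, so δ = 1301/1008.121 − 1 = 0.2905197…
Then the exponent is δ²μ/(2 + δ) = (1301 − μ)² / (μ·(2 + δ)) = 37.147516.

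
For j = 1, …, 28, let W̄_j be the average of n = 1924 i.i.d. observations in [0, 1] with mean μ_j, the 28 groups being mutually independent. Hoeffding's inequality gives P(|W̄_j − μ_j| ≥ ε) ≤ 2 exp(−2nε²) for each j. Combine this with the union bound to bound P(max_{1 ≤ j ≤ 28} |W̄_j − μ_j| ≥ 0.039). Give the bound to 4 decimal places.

Per-experiment Hoeffding bound: 2·exp(−2·1924·0.039²) = 2·exp(−5.85281) = 0.0057436.
Union bound over 28 events: 28·0.0057436 = 0.16082.

0.1608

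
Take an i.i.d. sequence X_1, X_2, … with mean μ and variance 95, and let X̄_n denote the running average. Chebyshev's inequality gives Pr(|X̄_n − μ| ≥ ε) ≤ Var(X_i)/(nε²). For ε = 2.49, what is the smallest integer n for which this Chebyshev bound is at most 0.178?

87

Require 95/(n·2.49²) ≤ 0.178, i.e. n ≥ 95/(0.178·2.49²) = 86.081.
The smallest integer n is 87.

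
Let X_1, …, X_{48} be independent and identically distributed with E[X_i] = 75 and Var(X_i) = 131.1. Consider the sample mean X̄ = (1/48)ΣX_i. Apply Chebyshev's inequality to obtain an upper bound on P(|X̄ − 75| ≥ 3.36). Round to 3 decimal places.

0.242

Var(X̄) = Var(X_i)/n = 131.1/48 = 2.7312.
Chebyshev: P(|X̄ − 75| ≥ 3.36) ≤ Var(X̄)/(3.36)² = 131.1/(48·3.36²) = 0.2419.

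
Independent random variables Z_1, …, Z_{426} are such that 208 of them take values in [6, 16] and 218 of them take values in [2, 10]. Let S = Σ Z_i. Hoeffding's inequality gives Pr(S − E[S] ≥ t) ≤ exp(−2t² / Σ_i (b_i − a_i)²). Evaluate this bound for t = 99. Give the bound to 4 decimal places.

0.5689

Σ(b_i − a_i)² = 208·10² + 218·8² = 34752.
Exponent = 2·99² / 34752 = 0.56405.
Bound = exp(−0.56405) = 0.56890.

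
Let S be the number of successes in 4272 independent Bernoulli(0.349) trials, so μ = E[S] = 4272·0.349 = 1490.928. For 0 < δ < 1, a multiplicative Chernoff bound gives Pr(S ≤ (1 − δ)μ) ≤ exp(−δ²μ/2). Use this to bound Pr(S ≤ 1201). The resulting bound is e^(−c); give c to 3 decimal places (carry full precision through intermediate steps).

Write 1201 = (1 − δ)μ, so δ = 1 − 1201/1490.928 = 0.1944614…
Then the exponent is δ²μ/2 = (μ − 1201)²/(2μ) = 28.189908.

28.190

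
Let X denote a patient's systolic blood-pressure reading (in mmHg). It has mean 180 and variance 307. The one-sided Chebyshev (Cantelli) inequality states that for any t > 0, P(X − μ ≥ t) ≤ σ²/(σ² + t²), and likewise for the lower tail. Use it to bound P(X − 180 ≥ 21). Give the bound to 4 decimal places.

Here σ² = 307 and t = 21, so σ² + t² = 748.
Cantelli's bound: 307/748 = 0.4104.

0.4104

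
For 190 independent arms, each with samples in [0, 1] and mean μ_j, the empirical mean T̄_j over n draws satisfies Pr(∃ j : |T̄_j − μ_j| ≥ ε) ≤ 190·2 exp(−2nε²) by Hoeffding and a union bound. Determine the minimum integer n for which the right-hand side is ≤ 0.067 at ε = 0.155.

180

Need 2·190·exp(−2nε²) ≤ 0.067, i.e. exp(−2nε²) ≤ 0.067/380.
So 2nε² ≥ ln(380/0.067) = 8.643234.
Hence n ≥ 8.643234/(2·0.155²) = 179.880.
The smallest integer n is 180.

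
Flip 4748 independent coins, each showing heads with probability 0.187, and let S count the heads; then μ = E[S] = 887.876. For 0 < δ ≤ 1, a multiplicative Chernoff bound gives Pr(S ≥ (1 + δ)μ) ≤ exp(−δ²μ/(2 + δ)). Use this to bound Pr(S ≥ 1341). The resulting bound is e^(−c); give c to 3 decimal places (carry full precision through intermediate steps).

92.119

Write 1341 = (1 + δ)μ, so δ = 1341/887.876 − 1 = 0.510346…
Then the exponent is δ²μ/(2 + δ) = (1341 − μ)² / (μ·(2 + δ)) = 92.118790.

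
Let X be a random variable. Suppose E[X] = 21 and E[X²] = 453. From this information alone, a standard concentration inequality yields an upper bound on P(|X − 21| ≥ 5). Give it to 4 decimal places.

0.4800

The first two moments determine the variance, so Chebyshev's inequality is the sharpest standard bound available.
Var(X) = E[X²] − (E[X])² = 453 − 441 = 12.
Chebyshev's inequality: P(|X − μ| ≥ t) ≤ Var(X)/t² = 12/25 = 0.4800.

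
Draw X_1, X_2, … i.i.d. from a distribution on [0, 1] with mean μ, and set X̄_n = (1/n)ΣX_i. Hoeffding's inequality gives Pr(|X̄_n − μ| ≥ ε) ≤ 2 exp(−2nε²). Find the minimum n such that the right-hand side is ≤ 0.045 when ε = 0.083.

Require 2·exp(−2nε²) ≤ 0.045, i.e. 2nε² ≥ ln(2/0.045) = 3.794240.
So n ≥ 3.794240 / (2·0.083²) = 275.384.
The smallest integer n is 276.

276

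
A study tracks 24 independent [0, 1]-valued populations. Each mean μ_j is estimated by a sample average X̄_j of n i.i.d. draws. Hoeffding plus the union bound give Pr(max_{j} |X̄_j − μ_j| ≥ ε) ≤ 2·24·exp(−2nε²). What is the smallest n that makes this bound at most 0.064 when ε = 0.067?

Need 2·24·exp(−2nε²) ≤ 0.064, i.e. exp(−2nε²) ≤ 0.064/48.
So 2nε² ≥ ln(48/0.064) = 6.620073.
Hence n ≥ 6.620073/(2·0.067²) = 737.366.
The smallest integer n is 738.

738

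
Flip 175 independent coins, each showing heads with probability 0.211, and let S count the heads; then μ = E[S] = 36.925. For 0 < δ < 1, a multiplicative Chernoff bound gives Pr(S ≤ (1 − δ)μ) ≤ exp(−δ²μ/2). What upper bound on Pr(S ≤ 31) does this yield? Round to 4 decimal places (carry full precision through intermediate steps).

Write 31 = (1 − δ)μ, so δ = 1 − 31/36.925 = 0.1604604…
Then the exponent is δ²μ/2 = (μ − 31)²/(2μ) = 0.475364.
Bound = exp(−0.475364) = 0.62166.

0.6217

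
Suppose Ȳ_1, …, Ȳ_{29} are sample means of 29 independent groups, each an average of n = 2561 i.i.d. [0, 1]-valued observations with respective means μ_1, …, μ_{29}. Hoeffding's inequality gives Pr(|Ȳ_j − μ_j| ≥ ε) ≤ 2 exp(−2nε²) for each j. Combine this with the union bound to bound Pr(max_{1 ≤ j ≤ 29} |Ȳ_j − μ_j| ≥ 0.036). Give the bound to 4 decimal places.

0.0760

Per-experiment Hoeffding bound: 2·exp(−2·2561·0.036²) = 2·exp(−6.63811) = 0.002619.
Union bound over 29 events: 29·0.002619 = 0.07595.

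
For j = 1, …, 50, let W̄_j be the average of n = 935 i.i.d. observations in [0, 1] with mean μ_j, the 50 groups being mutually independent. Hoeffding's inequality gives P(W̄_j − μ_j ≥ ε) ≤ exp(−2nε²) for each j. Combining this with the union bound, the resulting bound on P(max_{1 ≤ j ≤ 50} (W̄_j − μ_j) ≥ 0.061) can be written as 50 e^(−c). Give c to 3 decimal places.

6.958

Union bound over the 50 events: P(max_{1 ≤ j ≤ 50} (W̄_j − μ_j) ≥ 0.061) ≤ 50·exp(−2nε²) = 50 exp(−2·935·0.061²).
So c = 2·935·0.061² = 6.9583.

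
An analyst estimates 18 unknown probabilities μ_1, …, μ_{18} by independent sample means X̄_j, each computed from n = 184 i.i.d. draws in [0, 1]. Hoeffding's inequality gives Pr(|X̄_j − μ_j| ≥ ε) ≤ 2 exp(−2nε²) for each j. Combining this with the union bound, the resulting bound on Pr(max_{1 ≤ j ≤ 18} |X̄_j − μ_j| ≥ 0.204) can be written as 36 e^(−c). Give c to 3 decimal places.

Union bound over the 18 events: Pr(max_{1 ≤ j ≤ 18} |X̄_j − μ_j| ≥ 0.204) ≤ 18·2·exp(−2nε²) = 36 exp(−2·184·0.204²).
So c = 2·184·0.204² = 15.3147.

15.315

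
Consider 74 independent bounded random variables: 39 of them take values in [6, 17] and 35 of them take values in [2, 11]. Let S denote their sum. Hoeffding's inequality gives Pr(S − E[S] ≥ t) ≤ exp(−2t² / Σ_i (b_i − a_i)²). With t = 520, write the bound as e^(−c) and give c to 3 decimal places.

Σ(b_i − a_i)² = 39·11² + 35·9² = 7554.
c = 2t² / 7554 = 2·520² / 7554 = 71.5912.

71.591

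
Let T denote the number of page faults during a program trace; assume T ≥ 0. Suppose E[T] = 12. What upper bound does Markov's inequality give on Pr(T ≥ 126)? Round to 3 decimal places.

Markov's inequality: for a non-negative random variable, Pr(T ≥ a) ≤ E[T]/a.
Here E[T] = 12 and a = 126, so the bound is 12/126 = 0.0952.

0.095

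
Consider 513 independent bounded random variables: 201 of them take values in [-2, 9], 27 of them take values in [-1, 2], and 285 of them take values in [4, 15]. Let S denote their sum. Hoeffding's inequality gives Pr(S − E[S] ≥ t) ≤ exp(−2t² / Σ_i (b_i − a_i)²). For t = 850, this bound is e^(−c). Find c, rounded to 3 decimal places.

24.471

Σ(b_i − a_i)² = 201·11² + 27·3² + 285·11² = 59049.
c = 2t² / 59049 = 2·850² / 59049 = 24.4712.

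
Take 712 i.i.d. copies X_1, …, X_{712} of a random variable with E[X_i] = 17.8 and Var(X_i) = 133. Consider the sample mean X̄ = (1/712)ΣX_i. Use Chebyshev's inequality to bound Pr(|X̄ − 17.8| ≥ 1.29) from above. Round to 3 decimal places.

Var(X̄) = Var(X_i)/n = 133/712 = 0.1868.
Chebyshev: Pr(|X̄ − 17.8| ≥ 1.29) ≤ Var(X̄)/(1.29)² = 133/(712·1.29²) = 0.1123.

0.112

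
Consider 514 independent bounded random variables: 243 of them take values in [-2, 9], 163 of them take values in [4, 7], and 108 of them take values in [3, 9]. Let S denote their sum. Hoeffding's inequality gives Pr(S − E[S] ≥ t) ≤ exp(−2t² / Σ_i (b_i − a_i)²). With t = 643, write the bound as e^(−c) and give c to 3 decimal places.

23.790

Σ(b_i − a_i)² = 243·11² + 163·3² + 108·6² = 34758.
c = 2t² / 34758 = 2·643² / 34758 = 23.7901.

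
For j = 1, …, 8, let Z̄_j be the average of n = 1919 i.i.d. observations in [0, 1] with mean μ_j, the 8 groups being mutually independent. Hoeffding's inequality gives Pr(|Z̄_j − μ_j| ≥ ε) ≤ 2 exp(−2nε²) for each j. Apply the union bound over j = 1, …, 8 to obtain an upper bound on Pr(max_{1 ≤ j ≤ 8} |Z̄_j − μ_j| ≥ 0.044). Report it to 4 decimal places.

0.0095

Per-experiment Hoeffding bound: 2·exp(−2·1919·0.044²) = 2·exp(−7.43037) = 0.0011859.
Union bound over 8 events: 8·0.0011859 = 0.00949.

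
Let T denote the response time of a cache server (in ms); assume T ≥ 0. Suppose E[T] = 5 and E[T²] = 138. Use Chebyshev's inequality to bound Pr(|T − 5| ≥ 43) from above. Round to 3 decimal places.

0.061

Var(T) = E[T²] − (E[T])² = 138 − 25 = 113.
Chebyshev's inequality: Pr(|T − μ| ≥ t) ≤ Var(T)/t² = 113/1849 = 0.0611.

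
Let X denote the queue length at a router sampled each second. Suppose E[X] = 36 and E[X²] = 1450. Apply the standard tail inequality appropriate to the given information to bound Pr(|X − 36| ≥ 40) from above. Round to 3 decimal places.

The first two moments determine the variance, so Chebyshev's inequality is the sharpest standard bound available.
Var(X) = E[X²] − (E[X])² = 1450 − 1296 = 154.
Chebyshev's inequality: Pr(|X − μ| ≥ t) ≤ Var(X)/t² = 154/1600 = 0.0963.

0.096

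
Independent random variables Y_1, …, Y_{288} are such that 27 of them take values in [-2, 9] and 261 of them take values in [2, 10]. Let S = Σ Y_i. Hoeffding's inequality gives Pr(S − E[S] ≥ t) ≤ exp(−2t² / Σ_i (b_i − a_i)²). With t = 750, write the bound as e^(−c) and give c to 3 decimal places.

56.332

Σ(b_i − a_i)² = 27·11² + 261·8² = 19971.
c = 2t² / 19971 = 2·750² / 19971 = 56.3317.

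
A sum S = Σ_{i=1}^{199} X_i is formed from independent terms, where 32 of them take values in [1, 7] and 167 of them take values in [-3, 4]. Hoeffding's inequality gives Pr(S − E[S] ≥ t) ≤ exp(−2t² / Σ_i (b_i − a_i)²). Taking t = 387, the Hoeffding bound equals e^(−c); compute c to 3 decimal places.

32.088

Σ(b_i − a_i)² = 32·6² + 167·7² = 9335.
c = 2t² / 9335 = 2·387² / 9335 = 32.0876.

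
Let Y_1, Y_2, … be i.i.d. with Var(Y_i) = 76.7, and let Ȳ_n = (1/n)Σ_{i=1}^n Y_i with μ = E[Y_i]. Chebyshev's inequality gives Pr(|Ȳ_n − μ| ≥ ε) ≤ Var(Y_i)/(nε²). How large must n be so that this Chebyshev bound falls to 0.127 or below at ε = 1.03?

570

Require 76.7/(n·1.03²) ≤ 0.127, i.e. n ≥ 76.7/(0.127·1.03²) = 569.269.
The smallest integer n is 570.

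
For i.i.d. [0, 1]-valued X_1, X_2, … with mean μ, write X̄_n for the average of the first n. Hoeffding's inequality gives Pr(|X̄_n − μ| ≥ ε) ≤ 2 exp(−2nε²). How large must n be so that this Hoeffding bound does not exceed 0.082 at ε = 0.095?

Require 2·exp(−2nε²) ≤ 0.082, i.e. 2nε² ≥ ln(2/0.082) = 3.194183.
So n ≥ 3.194183 / (2·0.095²) = 176.963.
The smallest integer n is 177.

177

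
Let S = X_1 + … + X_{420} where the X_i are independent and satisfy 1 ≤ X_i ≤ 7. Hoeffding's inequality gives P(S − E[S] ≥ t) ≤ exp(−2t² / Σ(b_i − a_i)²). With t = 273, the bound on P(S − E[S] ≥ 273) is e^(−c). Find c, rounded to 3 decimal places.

Σ(b_i − a_i)² = 420·(6)² = 15120.
c = 2t²/15120 = 2·273²/15120 = 9.8583.

9.858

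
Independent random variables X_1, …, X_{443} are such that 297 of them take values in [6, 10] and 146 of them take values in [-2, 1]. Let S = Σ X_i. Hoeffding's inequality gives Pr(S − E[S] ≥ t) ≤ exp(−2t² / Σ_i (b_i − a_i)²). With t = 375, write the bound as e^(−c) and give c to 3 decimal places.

46.365

Σ(b_i − a_i)² = 297·4² + 146·3² = 6066.
c = 2t² / 6066 = 2·375² / 6066 = 46.3650.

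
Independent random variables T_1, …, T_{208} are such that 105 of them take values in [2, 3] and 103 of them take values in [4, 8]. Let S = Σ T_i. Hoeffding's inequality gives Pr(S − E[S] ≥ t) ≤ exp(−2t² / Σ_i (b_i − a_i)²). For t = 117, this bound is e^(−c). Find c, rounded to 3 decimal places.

15.618

Σ(b_i − a_i)² = 105·1² + 103·4² = 1753.
c = 2t² / 1753 = 2·117² / 1753 = 15.6178.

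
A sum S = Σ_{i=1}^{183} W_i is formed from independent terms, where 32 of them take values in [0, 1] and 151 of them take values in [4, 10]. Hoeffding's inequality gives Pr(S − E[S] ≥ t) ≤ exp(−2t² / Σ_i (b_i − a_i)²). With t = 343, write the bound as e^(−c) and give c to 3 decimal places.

Σ(b_i − a_i)² = 32·1² + 151·6² = 5468.
c = 2t² / 5468 = 2·343² / 5468 = 43.0318.

43.032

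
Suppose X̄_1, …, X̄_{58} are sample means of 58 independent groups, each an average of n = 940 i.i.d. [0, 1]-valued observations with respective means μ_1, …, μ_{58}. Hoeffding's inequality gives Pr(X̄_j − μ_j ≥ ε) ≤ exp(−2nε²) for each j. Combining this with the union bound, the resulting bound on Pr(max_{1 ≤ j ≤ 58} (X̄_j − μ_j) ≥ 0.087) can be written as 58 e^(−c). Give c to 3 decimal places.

Union bound over the 58 events: Pr(max_{1 ≤ j ≤ 58} (X̄_j − μ_j) ≥ 0.087) ≤ 58·exp(−2nε²) = 58 exp(−2·940·0.087²).
So c = 2·940·0.087² = 14.2297.

14.230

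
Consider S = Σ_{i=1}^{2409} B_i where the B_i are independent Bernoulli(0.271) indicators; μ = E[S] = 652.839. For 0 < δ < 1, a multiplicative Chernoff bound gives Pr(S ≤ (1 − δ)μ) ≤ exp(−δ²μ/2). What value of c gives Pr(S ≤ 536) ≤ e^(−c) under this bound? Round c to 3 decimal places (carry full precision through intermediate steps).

10.455

Write 536 = (1 − δ)μ, so δ = 1 − 536/652.839 = 0.1789706…
Then the exponent is δ²μ/2 = (μ − 536)²/(2μ) = 10.455374.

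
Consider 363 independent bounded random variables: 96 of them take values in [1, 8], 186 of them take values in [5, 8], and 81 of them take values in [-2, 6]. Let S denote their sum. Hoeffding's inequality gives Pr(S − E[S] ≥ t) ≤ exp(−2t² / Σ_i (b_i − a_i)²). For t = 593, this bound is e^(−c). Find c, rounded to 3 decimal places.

Σ(b_i − a_i)² = 96·7² + 186·3² + 81·8² = 11562.
c = 2t² / 11562 = 2·593² / 11562 = 60.8284.

60.828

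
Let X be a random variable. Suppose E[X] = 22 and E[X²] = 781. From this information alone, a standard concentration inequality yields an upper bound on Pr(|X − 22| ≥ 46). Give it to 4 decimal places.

0.1404

The first two moments determine the variance, so Chebyshev's inequality is the sharpest standard bound available.
Var(X) = E[X²] − (E[X])² = 781 − 484 = 297.
Chebyshev's inequality: Pr(|X − μ| ≥ t) ≤ Var(X)/t² = 297/2116 = 0.1404.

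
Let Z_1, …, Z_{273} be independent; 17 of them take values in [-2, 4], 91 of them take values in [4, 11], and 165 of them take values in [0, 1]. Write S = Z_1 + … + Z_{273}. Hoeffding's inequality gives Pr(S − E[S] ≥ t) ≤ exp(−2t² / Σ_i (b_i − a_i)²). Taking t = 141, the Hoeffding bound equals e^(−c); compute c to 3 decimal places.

7.594

Σ(b_i − a_i)² = 17·6² + 91·7² + 165·1² = 5236.
c = 2t² / 5236 = 2·141² / 5236 = 7.5940.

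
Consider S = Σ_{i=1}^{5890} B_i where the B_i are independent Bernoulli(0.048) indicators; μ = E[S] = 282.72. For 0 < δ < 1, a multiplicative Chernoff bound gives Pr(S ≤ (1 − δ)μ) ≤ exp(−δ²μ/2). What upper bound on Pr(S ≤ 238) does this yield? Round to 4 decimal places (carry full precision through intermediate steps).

Write 238 = (1 − δ)μ, so δ = 1 − 238/282.72 = 0.1581777…
Then the exponent is δ²μ/2 = (μ − 238)²/(2μ) = 3.536853.
Bound = exp(−3.536853) = 0.02910.

0.0291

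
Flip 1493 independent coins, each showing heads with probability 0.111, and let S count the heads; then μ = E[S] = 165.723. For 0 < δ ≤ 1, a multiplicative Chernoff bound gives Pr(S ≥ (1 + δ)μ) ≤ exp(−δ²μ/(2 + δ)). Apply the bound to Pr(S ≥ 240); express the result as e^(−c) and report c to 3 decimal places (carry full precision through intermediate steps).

Write 240 = (1 + δ)μ, so δ = 240/165.723 − 1 = 0.4481997…
Then the exponent is δ²μ/(2 + δ) = (240 − μ)² / (μ·(2 + δ)) = 13.598127.

13.598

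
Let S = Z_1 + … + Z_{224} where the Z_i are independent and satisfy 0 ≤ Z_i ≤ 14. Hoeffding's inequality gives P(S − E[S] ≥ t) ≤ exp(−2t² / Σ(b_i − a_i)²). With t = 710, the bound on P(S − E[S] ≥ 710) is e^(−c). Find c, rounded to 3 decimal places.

22.964

Σ(b_i − a_i)² = 224·(14)² = 43904.
c = 2t²/43904 = 2·710²/43904 = 22.9637.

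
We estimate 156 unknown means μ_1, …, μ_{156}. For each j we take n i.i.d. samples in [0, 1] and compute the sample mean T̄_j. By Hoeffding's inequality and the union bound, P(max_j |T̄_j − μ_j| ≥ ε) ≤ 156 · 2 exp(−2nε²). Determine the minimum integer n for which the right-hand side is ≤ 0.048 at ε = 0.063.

1107

Need 2·156·exp(−2nε²) ≤ 0.048, i.e. exp(−2nε²) ≤ 0.048/312.
So 2nε² ≥ ln(312/0.048) = 8.779557.
Hence n ≥ 8.779557/(2·0.063²) = 1106.016.
The smallest integer n is 1107.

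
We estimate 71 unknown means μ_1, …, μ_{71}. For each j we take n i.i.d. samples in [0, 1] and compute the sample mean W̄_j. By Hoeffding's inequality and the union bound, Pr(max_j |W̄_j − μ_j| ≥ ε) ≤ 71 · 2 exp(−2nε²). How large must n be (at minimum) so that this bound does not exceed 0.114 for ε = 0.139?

Need 2·71·exp(−2nε²) ≤ 0.114, i.e. exp(−2nε²) ≤ 0.114/142.
So 2nε² ≥ ln(142/0.114) = 7.127384.
Hence n ≥ 7.127384/(2·0.139²) = 184.447.
The smallest integer n is 185.

185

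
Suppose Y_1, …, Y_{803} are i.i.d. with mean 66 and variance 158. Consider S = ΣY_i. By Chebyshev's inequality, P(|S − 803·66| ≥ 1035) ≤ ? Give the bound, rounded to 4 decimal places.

0.1184

Var(S) = n·Var(Y_i) = 803·158 = 126874.
Chebyshev: P(|S − 803·66| ≥ 1035) ≤ Var(S)/1035² = 126874/1071225 = 0.1184.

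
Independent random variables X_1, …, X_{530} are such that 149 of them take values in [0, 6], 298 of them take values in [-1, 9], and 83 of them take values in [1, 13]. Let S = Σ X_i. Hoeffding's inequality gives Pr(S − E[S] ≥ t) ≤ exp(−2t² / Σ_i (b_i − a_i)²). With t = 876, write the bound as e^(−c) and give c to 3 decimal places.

Σ(b_i − a_i)² = 149·6² + 298·10² + 83·12² = 47116.
c = 2t² / 47116 = 2·876² / 47116 = 32.5739.

32.574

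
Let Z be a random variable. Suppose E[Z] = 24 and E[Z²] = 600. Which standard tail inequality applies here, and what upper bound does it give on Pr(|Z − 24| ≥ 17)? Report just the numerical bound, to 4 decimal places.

The first two moments determine the variance, so Chebyshev's inequality is the sharpest standard bound available.
Var(Z) = E[Z²] − (E[Z])² = 600 − 576 = 24.
Chebyshev's inequality: Pr(|Z − μ| ≥ t) ≤ Var(Z)/t² = 24/289 = 0.0830.

0.0830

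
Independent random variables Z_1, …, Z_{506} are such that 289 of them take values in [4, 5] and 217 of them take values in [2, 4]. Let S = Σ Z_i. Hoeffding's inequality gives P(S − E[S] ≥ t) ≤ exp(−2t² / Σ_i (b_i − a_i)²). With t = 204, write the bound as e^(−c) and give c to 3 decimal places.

71.938

Σ(b_i − a_i)² = 289·1² + 217·2² = 1157.
c = 2t² / 1157 = 2·204² / 1157 = 71.9378.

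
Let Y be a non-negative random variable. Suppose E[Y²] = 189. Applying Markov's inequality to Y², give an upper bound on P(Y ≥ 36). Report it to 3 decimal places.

Since Y ≥ 0, the event {Y ≥ 36} is the same as {Y² ≥ 1296}.
Markov's inequality applied to Y² gives P(Y² ≥ 1296) ≤ E[Y²]/1296 = 189/1296 = 0.1458.

0.146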